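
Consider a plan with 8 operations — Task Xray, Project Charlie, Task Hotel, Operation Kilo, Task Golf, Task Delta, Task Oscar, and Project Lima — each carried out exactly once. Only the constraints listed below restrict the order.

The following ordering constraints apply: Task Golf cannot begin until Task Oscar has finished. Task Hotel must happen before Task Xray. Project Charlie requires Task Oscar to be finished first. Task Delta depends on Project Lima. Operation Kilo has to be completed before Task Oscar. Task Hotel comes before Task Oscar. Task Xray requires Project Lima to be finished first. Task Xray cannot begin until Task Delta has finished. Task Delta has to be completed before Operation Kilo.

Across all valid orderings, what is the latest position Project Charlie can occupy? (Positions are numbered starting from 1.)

No constraint forces any operation after Project Charlie, so it can be placed last, in position 8.

8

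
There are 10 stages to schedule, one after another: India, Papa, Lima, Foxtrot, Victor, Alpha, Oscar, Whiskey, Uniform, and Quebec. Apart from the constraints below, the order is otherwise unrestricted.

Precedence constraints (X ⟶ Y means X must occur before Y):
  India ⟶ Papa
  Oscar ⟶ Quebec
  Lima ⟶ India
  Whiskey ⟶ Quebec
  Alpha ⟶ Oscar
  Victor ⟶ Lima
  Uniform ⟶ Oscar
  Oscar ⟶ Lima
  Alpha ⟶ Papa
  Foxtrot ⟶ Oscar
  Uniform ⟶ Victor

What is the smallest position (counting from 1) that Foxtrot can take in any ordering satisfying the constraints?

No constraint forces any other stage before Foxtrot, so it can be placed first.

1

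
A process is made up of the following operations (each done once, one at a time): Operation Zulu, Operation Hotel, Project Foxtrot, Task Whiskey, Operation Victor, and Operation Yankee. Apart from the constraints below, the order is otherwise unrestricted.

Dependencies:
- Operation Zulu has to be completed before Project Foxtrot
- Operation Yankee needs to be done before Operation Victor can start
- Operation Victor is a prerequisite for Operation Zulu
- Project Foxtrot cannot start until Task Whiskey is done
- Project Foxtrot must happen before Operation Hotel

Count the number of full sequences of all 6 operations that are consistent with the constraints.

4

The operations with no prerequisites are Task Whiskey, Operation Yankee; any of them can be placed first.
Counting all ways to extend the partial order to a total order gives 4.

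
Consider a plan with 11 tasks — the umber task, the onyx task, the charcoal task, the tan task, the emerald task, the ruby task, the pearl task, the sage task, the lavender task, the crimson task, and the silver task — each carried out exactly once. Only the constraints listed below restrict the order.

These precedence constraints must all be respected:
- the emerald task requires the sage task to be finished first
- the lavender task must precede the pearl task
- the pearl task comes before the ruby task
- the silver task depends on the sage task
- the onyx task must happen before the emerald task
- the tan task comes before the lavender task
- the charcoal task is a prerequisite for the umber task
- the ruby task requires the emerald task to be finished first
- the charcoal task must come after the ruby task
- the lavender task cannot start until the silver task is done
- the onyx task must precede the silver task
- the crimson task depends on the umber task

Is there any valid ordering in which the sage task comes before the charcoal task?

The sage task is actually forced before the charcoal task by the constraints, so certainly some valid ordering has the sage task first.

Yes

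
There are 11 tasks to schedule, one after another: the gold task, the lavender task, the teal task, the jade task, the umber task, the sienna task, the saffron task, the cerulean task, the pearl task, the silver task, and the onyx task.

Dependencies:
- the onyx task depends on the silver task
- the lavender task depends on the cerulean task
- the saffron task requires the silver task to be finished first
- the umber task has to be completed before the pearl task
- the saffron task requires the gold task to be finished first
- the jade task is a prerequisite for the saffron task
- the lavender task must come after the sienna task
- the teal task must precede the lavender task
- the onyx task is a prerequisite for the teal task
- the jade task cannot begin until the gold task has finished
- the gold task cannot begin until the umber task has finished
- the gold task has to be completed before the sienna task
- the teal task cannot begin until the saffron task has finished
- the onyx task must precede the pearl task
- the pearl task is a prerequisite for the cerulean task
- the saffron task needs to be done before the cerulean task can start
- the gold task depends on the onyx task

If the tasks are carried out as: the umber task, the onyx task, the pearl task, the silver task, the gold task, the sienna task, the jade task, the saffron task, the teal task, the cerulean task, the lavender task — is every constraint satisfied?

No

The sequence places the onyx task ahead of the silver task.
Since the silver task is required before the onyx task, the ordering is invalid.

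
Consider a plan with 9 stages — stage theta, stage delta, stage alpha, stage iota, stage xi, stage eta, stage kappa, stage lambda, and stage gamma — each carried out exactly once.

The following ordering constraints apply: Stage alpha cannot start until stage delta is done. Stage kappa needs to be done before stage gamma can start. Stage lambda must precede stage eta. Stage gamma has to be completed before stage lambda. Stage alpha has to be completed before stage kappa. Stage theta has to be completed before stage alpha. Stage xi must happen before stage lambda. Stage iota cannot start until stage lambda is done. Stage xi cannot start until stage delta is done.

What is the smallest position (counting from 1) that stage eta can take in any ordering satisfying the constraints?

8

Working backwards through the constraints from stage eta, its full set of required predecessors is stage theta, stage delta, stage alpha, stage xi, stage kappa, stage lambda, stage gamma — 7 of them.
So at minimum 7 stages come before stage eta, putting stage eta no earlier than position 8. That position is achievable by scheduling exactly those predecessors first.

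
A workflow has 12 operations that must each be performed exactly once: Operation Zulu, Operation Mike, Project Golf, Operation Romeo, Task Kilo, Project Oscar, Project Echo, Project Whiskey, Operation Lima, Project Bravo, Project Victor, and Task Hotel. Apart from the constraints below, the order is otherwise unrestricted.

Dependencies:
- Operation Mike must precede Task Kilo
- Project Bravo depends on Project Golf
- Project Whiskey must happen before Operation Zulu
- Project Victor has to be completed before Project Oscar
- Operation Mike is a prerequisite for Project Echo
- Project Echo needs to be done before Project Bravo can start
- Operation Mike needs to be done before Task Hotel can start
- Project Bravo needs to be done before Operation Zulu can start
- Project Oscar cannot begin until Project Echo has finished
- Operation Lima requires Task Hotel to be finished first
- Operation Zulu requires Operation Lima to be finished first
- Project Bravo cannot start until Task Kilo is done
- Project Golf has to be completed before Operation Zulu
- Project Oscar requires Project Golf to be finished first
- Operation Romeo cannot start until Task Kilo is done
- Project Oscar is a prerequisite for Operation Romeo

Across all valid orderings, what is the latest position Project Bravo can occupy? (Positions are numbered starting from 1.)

11

Following the constraints forward from Project Bravo, its only required successor is Operation Zulu.
With 1 mandatory successor out of 12 operations total, the latest slot for Project Bravo is 12−1 = 11, and it's reachable by doing all non-successors before Project Bravo.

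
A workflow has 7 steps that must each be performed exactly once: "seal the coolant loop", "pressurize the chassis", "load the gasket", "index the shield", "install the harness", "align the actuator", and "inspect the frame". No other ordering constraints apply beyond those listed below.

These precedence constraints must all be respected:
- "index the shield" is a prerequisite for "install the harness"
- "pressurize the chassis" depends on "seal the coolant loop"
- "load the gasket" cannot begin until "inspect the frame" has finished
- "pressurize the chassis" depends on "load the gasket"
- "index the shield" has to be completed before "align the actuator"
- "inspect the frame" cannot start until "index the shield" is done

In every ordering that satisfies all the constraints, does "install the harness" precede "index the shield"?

No

There is a chain "index the shield" → "install the harness", which puts "index the shield" before "install the harness".
So "install the harness" does not have to come before "index the shield" — it cannot.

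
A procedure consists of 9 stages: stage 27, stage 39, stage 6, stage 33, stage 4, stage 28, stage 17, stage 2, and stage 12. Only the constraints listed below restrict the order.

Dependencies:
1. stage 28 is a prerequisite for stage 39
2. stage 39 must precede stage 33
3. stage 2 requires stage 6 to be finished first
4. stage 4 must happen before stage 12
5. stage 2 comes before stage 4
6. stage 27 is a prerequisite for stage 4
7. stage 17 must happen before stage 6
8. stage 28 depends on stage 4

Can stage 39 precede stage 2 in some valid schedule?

No

The constraints give a chain stage 2 → stage 4 → stage 28 → stage 39, which forces stage 2 before stage 39.
Hence stage 39 can never be scheduled before stage 2.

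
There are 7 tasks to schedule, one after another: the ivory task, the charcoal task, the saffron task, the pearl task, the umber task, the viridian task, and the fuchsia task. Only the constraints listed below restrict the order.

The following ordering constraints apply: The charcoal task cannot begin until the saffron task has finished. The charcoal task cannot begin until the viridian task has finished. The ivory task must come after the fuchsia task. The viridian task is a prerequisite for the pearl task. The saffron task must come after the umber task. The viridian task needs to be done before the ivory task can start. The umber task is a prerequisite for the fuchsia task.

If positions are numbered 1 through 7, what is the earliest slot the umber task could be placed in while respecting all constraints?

The umber task has no prerequisites at all, so it can go in position 1.

1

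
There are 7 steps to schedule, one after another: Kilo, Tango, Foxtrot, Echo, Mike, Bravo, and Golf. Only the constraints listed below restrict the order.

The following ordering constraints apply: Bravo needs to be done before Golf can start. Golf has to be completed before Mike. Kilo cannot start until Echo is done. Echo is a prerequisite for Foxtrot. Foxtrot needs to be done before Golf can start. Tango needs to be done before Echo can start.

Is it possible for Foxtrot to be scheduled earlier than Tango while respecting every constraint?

Following Tango → Echo → Foxtrot, Tango must precede Foxtrot in every valid ordering.
So no valid ordering can have Foxtrot before Tango.

No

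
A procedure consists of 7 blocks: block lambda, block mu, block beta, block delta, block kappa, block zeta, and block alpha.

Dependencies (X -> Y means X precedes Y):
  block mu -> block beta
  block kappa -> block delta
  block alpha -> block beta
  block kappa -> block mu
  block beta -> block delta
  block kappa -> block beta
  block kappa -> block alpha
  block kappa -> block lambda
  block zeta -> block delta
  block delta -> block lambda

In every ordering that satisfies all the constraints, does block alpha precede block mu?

No

No chain of constraints connects block alpha to block mu in either direction.
There exist valid orderings with block mu before block alpha, so block alpha is not required to come first.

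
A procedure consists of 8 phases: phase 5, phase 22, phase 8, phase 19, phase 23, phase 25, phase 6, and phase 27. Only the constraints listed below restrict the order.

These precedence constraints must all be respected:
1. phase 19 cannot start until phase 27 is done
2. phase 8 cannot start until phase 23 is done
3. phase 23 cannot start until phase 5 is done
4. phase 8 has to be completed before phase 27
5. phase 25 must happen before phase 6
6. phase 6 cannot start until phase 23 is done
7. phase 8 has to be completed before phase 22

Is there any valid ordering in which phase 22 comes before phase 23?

There is a dependency chain phase 23 → phase 8 → phase 22, so phase 22 always comes after phase 23.
So no valid ordering can have phase 22 before phase 23.

No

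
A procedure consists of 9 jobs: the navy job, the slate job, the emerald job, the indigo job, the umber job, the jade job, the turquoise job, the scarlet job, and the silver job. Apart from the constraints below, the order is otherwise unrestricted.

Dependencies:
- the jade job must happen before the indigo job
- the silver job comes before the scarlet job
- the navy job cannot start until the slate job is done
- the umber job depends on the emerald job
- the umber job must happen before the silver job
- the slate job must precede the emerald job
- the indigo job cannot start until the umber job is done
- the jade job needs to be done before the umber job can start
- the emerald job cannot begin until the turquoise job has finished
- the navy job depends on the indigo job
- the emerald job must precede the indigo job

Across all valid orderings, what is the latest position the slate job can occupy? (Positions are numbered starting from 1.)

3

Every job that must follow the slate job has to come after it. Tracing all chains starting from the slate job, those jobs are: the navy job, the emerald job, the indigo job, the umber job, the scarlet job, the silver job — 6 in total.
So at least 6 jobs follow the slate job, putting the slate job no later than position 3. That position is achievable by scheduling everything else first.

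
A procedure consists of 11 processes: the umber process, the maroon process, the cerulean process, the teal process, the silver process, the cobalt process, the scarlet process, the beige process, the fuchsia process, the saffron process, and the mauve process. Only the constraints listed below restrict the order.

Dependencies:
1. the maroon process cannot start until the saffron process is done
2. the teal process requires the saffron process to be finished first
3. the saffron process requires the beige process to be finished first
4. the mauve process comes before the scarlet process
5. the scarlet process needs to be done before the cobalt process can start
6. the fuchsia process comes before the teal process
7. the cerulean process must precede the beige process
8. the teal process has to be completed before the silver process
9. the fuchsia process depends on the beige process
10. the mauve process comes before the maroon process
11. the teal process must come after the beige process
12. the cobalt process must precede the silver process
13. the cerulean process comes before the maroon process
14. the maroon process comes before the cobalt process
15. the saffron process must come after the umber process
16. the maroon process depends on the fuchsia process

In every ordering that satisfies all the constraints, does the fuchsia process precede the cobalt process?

Yes

Tracing the constraints gives a chain: the fuchsia process → the maroon process → the cobalt process.
So the fuchsia process must precede the cobalt process in any valid ordering.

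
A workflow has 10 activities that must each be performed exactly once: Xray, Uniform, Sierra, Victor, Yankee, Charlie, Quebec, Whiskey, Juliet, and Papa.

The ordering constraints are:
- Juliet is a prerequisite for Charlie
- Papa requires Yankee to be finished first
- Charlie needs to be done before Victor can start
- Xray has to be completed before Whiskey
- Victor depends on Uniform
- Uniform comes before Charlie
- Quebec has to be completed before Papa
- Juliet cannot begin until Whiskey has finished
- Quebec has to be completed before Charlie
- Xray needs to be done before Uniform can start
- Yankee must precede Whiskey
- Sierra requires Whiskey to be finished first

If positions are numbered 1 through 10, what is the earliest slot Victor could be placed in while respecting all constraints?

8

Every activity that must precede Victor has to come before it. Tracing all chains that end at Victor, those activities are: Xray, Uniform, Yankee, Charlie, Quebec, Whiskey, Juliet — 7 in total.
With 7 mandatory predecessors, the earliest Victor can sit is position 7+1 = 8, and placing just those 7 first achieves it.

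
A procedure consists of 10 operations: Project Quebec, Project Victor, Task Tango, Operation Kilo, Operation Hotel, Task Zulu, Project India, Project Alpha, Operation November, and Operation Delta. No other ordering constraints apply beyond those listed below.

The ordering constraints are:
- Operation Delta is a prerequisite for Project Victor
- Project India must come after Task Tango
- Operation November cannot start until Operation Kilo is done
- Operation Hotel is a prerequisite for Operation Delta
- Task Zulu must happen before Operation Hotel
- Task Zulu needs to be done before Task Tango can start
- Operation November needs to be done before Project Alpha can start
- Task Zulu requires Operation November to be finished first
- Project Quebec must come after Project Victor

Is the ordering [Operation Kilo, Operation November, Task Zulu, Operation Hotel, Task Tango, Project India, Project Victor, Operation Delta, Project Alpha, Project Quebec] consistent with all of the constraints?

In the proposed order, Project Victor appears before Operation Delta.
But one of the constraints requires Operation Delta before Project Victor, so this ordering violates it.

No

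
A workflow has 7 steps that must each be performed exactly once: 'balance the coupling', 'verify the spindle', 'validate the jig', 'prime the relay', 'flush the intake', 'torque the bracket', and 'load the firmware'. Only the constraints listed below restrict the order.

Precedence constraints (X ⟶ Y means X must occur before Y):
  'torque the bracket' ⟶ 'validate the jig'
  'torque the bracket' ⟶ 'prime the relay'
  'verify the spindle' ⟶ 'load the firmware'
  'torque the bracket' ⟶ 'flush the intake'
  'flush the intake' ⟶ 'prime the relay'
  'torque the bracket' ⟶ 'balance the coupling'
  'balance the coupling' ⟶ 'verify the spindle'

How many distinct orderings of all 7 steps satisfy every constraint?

60

Only 'torque the bracket' has no prerequisites, so it must go first.
Counting all ways to extend the partial order to a total order gives 60.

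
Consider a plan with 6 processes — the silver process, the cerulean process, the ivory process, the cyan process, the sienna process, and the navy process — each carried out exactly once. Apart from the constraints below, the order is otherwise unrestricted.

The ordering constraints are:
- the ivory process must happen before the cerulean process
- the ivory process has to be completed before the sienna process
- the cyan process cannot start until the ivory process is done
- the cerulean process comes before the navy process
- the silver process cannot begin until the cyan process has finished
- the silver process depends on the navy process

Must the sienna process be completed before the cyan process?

The sienna process and the cyan process are not related by any chain of constraints.
So the sienna process can come before the cyan process or after — it is not forced.

No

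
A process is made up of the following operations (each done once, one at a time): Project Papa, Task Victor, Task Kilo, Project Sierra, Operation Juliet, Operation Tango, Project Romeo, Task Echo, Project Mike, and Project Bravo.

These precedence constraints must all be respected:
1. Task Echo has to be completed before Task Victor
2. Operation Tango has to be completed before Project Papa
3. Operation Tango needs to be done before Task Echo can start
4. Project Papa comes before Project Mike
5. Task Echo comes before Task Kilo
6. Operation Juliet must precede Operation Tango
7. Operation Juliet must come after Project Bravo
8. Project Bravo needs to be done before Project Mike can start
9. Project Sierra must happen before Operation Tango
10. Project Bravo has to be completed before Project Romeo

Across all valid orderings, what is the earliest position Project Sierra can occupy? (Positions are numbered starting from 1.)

Nothing is required before Project Sierra; it can be the very first operation.

1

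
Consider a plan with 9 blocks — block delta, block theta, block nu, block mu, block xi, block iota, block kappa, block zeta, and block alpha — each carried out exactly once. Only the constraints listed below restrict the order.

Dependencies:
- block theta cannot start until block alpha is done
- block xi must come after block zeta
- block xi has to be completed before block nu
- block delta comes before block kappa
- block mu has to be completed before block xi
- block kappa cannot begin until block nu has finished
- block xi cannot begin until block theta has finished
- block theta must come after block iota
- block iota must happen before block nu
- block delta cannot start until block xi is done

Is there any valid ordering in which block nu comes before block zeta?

Following block zeta → block xi → block nu, block zeta must precede block nu in every valid ordering.
So no valid ordering can have block nu before block zeta.

No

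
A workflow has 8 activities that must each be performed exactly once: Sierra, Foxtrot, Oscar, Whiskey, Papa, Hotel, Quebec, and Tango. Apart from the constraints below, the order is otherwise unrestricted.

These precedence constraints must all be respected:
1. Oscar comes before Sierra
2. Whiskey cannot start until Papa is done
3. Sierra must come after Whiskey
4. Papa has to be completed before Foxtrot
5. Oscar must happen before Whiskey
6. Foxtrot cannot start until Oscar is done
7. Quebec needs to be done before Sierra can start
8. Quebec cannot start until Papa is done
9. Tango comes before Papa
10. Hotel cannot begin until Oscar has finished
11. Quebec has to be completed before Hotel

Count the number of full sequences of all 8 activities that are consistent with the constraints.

2 activities have no prerequisites (Oscar, Tango), so any of them could come first.
Systematically extending each partial ordering one activity at a time and counting, there are 87 complete orderings.

87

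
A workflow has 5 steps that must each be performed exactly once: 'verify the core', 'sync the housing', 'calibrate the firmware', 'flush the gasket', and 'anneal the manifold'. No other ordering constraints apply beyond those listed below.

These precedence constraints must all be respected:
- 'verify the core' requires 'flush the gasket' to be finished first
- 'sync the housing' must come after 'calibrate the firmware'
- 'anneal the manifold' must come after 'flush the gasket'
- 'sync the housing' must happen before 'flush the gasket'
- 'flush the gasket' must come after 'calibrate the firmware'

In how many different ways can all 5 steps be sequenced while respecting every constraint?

2

Only 'calibrate the firmware' has no prerequisites, so it must go first.
Systematically extending each partial ordering one step at a time and counting, there are 2 complete orderings.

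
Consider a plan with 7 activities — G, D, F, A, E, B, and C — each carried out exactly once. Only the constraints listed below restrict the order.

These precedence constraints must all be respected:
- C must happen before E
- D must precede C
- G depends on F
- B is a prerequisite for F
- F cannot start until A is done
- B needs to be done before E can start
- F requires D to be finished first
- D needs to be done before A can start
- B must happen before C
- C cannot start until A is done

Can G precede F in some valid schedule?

Following F → G, F must precede G in every valid ordering.
So no valid ordering can have G before F.

No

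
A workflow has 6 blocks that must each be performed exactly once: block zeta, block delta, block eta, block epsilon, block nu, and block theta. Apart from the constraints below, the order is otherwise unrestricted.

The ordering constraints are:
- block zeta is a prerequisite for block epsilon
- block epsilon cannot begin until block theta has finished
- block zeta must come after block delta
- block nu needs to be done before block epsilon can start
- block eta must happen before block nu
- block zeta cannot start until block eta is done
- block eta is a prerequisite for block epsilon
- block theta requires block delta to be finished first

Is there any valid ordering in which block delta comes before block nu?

Yes

The constraints leave block delta and block nu unordered relative to each other; nothing requires block nu earlier.
So a valid ordering placing block delta earlier than block nu exists.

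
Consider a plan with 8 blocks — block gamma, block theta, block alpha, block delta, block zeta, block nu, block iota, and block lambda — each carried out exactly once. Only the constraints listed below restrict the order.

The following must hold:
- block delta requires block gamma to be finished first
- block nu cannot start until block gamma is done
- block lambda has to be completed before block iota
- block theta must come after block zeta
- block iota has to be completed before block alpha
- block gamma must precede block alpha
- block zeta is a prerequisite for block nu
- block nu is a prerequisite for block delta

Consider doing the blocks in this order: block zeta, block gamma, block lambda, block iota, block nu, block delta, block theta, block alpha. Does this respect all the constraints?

Yes

Going through the constraints one by one, each required predecessor appears earlier in the sequence than its dependent — e.g. block gamma (position 2) is before block alpha (position 8), as required.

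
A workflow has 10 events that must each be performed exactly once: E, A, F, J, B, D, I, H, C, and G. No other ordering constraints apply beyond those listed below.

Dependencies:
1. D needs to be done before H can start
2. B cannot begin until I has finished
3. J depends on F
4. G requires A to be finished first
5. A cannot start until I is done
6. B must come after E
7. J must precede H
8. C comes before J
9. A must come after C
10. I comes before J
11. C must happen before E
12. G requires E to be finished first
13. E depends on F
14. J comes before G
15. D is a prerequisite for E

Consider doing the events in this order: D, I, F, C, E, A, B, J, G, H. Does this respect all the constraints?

Every stated constraint is respected: D sits at position 1, ahead of H at position 10, and each of the other listed pairs likewise has the predecessor earlier in the sequence.

Yes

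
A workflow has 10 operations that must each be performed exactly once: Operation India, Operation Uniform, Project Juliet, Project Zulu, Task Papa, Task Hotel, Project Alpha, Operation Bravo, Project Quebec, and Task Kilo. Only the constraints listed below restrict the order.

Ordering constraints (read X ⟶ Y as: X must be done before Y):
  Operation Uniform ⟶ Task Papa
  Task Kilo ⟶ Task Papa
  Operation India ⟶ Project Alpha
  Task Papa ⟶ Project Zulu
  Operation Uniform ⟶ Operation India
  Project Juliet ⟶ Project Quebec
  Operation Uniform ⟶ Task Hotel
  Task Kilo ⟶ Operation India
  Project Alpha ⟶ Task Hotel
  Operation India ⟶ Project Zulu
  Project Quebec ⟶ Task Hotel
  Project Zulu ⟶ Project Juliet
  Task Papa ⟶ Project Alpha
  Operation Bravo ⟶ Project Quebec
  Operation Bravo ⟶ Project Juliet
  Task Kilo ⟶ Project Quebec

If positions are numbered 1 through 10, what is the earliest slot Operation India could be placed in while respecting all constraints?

Working backwards through the constraints from Operation India, its full set of required predecessors is Operation Uniform, Task Kilo — 2 of them.
So at minimum 2 operations come before Operation India, putting Operation India no earlier than position 3. That position is achievable by scheduling exactly those predecessors first.

3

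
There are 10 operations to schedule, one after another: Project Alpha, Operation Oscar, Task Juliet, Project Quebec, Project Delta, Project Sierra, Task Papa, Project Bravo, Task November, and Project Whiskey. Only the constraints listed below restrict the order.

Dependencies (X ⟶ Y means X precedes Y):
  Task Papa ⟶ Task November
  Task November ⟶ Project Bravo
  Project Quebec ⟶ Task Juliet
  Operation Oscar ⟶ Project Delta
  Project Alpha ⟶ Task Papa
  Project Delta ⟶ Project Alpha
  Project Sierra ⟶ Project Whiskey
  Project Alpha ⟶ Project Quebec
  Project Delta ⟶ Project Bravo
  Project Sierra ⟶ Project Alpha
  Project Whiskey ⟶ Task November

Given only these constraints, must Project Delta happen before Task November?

Yes

Tracing the constraints gives a chain: Project Delta → Project Alpha → Task Papa → Task November.
So Project Delta must precede Task November in any valid ordering.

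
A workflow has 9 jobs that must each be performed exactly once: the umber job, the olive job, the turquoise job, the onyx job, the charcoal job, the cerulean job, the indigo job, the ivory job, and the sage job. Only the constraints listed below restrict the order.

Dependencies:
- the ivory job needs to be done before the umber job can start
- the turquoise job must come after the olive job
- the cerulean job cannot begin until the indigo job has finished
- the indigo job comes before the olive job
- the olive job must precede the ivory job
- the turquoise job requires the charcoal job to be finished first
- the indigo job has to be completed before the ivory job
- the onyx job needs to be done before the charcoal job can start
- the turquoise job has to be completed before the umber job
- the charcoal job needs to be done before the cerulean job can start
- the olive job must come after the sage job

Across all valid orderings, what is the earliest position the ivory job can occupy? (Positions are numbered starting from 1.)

The jobs that are forced before the ivory job, directly or transitively, are the olive job, the indigo job, the sage job. That's 3 jobs.
So at minimum 3 jobs come before the ivory job, putting the ivory job no earlier than position 4. That position is achievable by scheduling exactly those predecessors first.

4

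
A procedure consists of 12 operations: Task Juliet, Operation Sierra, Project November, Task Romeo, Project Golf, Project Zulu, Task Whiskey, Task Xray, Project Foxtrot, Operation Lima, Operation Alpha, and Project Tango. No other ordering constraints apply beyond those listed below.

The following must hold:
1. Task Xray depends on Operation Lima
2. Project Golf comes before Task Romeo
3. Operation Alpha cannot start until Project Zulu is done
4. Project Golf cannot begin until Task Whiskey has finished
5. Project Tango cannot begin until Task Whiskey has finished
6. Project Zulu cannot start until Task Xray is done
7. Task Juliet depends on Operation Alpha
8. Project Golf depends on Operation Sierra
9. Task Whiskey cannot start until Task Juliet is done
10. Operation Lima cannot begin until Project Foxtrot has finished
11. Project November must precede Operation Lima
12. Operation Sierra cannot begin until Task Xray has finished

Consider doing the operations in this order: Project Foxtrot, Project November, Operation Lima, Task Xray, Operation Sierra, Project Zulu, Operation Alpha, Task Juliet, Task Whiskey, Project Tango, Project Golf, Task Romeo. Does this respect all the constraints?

Going through the constraints one by one, each required predecessor appears earlier in the sequence than its dependent — e.g. Operation Sierra (position 5) is before Project Golf (position 11), as required.

Yes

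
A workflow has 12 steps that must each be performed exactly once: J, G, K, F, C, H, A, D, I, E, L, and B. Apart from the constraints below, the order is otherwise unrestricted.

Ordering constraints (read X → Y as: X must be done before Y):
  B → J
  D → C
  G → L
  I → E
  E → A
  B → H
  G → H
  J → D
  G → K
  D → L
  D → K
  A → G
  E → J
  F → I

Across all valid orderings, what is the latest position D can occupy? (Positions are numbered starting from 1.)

9

Following every chain forward from D, the steps that must come later are K, C, L — 3 of them.
With 3 mandatory successors out of 12 steps total, the latest slot for D is 12−3 = 9, and it's reachable by doing all non-successors before D.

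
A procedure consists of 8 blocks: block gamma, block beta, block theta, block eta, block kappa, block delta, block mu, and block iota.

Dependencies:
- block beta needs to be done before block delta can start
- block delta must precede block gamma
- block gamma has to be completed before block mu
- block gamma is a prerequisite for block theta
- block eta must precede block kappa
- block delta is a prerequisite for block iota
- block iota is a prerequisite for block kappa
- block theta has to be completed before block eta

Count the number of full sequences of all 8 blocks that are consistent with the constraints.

19

Block beta is the only block with nothing required before it, so every ordering starts there.
Counting all ways to extend the partial order to a total order gives 19.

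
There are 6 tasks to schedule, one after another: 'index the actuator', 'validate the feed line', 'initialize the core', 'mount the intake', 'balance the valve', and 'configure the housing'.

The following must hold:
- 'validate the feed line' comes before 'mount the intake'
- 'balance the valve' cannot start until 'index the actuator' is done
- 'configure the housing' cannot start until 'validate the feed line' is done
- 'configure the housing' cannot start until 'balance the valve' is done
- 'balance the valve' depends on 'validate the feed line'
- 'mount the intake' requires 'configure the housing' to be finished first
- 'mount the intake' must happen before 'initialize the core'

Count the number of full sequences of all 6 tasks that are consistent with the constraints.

2 tasks have no prerequisites ('index the actuator', 'validate the feed line'), so any of them could come first.
Systematically extending each partial ordering one task at a time and counting, there are 2 complete orderings.

2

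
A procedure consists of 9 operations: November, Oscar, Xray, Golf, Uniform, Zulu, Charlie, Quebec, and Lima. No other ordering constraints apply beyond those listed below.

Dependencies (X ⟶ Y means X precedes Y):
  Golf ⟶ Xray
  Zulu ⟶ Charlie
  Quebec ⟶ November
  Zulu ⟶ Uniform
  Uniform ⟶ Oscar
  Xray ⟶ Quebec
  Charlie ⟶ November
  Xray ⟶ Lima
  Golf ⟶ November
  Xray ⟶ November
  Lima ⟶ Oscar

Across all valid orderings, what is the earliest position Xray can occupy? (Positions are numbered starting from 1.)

The only operation forced before Xray (directly or transitively) is Golf.
With 1 mandatory predecessor, the earliest Xray can sit is position 1+1 = 2, and placing just that one first achieves it.

2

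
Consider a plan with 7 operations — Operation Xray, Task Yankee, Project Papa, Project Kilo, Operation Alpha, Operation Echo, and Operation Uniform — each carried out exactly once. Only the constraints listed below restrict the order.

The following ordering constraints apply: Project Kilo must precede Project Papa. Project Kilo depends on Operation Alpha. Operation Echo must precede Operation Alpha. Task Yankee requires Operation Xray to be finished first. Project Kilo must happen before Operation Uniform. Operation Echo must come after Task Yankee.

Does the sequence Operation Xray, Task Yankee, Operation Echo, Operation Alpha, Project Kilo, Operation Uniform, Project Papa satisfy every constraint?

Yes

Every stated constraint is respected: Project Kilo sits at position 5, ahead of Project Papa at position 7, and each of the other listed pairs likewise has the predecessor earlier in the sequence.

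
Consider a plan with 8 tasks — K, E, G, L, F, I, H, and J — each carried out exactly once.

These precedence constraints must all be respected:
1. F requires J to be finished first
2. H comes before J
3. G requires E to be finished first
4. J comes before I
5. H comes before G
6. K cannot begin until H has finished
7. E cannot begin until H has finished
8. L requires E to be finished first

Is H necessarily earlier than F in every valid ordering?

Yes

There is a constraint chain H → J → F.
So H must precede F in any valid ordering.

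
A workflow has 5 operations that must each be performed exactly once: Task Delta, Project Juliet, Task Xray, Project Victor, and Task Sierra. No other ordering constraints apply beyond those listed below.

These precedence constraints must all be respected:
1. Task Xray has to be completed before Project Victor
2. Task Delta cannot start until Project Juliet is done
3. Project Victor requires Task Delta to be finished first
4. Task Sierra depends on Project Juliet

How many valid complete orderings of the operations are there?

2 operations have no prerequisites (Project Juliet, Task Xray), so any of them could come first.
Enumerating by repeatedly choosing an available operation (one whose prerequisites are all placed) gives 11 distinct complete orderings.

11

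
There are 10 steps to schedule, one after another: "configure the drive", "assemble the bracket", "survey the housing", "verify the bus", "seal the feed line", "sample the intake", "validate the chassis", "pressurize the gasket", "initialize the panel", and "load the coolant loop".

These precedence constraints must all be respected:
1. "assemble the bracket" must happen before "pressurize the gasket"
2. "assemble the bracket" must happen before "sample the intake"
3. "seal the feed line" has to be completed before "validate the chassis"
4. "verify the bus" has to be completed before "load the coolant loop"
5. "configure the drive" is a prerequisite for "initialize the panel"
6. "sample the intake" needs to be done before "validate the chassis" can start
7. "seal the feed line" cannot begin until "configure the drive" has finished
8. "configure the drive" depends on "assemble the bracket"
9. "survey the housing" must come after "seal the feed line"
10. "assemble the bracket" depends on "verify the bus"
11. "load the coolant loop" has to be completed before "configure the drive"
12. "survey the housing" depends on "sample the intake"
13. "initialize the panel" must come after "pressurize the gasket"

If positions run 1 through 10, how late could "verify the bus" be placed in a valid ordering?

The steps that are forced after "verify the bus", directly or by a chain of constraints, are "configure the drive", "assemble the bracket", "survey the housing", "seal the feed line", "sample the intake", "validate the chassis", "pressurize the gasket", "initialize the panel", "load the coolant loop". That's 9 steps.
With 9 mandatory successors out of 10 steps total, the latest slot for "verify the bus" is 10−9 = 1, and it's reachable by doing all non-successors before "verify the bus".

1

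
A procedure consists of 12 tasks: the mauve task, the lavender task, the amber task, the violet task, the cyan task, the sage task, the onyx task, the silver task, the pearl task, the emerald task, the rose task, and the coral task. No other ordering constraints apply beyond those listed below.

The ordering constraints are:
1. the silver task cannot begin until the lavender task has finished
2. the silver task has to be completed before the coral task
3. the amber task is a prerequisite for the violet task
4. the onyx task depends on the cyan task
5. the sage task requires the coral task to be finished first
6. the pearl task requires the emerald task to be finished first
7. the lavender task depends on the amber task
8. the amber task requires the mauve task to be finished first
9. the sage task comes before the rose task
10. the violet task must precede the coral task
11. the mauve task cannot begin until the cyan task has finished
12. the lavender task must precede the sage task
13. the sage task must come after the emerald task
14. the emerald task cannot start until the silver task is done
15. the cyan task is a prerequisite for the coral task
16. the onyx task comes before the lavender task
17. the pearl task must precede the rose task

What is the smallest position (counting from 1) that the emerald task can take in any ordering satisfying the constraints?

Working backwards through the constraints from the emerald task, its full set of required predecessors is the mauve task, the lavender task, the amber task, the cyan task, the onyx task, the silver task — 6 of them.
So at minimum 6 tasks come before the emerald task, putting the emerald task no earlier than position 7. That position is achievable by scheduling exactly those predecessors first.

7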